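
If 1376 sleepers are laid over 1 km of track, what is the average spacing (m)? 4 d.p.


Spacing = 1000 m / number of sleepers
Spacing = 1000 / 1376
Spacing = 0.7267 m

0.7267


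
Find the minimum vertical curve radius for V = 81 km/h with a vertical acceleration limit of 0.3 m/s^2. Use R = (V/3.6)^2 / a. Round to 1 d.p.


Convert speed: V = 81 / 3.6 = 22.5 m/s
V^2 = 506.25 m^2/s^2
R_v = 506.25 / 0.3
R_v = 1687.5 m

1687.5


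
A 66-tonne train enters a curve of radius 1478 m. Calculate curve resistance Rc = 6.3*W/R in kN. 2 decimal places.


Rc = 6.3 * W / R
Rc = 6.3 * 66 / 1478
Rc = 415.8 / 1478
Rc = 0.28 kN

0.28


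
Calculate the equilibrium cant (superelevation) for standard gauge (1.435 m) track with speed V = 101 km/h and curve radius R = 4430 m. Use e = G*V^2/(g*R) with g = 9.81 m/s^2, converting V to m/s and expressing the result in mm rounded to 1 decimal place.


Convert speed: V = 101 / 3.6 = 28.0556 m/s
Apply formula: e = 1.435 * 28.0556^2 / (9.81 * 4430)
e = 1.435 * 787.1142 / 43458.3
e = 0.025991 m = 26.0 mm

26.0


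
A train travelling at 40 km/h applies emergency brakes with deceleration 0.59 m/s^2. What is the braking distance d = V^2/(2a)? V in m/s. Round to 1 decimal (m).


Convert speed: V = 40 / 3.6 = 11.1111 m/s
V^2 = 123.4568
d = 123.4568 / (2 * 0.59)
d = 123.4568 / 1.18
d = 104.6 m

104.6


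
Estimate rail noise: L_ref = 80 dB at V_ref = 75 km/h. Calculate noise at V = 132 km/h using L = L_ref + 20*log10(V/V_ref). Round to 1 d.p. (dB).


V/V_ref = 132 / 75 = 1.76
log10(1.76) = 0.245513
20 * 0.245513 = 4.9103
L = 80 + 4.9103 = 84.9 dB

84.9


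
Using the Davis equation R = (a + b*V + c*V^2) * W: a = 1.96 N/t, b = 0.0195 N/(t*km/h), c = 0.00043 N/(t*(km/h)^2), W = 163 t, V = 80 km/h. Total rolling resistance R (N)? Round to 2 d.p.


b*V = 0.0195 * 80 = 1.56
c*V^2 = 0.00043 * 6400 = 2.752
R_per_t = 1.96 + 1.56 + 2.752 = 6.272 N/t
R_total = 6.272 * 163 = 1022.34 N

1022.34


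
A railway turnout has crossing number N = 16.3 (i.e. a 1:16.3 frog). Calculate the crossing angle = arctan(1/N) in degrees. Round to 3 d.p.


1/N = 1/16.3 = 0.06135
angle = arctan(0.06135) = 0.061273 rad
angle = 0.061273 * 180/pi = 3.511 degrees

3.511


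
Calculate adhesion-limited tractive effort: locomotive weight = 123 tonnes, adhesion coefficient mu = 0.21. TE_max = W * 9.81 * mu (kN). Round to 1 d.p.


TE_max = W * g * mu
TE_max = 123 * 9.81 * 0.21
TE_max = 1206.63 * 0.21
TE_max = 253.4 kN

253.4


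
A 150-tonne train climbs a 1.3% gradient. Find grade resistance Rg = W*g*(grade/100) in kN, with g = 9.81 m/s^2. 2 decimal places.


Rg = W * 9.81 * grade / 100
Rg = 150 * 9.81 * 1.3 / 100
Rg = 1471.5 * 0.013
Rg = 19.13 kN

19.13


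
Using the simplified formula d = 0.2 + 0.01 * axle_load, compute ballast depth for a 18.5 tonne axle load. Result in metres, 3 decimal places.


d = 0.2 + 0.01 * 18.5
d = 0.2 + 0.185
d = 0.385 m

0.385


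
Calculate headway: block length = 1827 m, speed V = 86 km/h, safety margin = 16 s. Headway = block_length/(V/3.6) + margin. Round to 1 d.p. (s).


V = 86 / 3.6 = 23.8889 m/s
Block traversal time = 1827 / 23.8889 = 76.4791 s
Headway = 76.4791 + 16
Headway = 92.5 s

92.5


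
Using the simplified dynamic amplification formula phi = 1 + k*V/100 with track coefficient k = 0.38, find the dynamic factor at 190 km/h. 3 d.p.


phi = 1 + k * V / 100
phi = 1 + 0.38 * 190 / 100
phi = 1 + 0.722
phi = 1.722

1.722


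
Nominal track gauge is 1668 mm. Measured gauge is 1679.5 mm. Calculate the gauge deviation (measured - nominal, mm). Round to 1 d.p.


Deviation = measured - nominal
Deviation = 1679.5 - 1668
Deviation = 11.5 mm

11.5


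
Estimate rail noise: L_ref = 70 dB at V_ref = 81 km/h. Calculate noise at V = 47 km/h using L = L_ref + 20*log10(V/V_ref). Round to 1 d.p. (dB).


V/V_ref = 47 / 81 = 0.580247
log10(0.580247) = -0.236387
20 * -0.236387 = -4.7277
L = 70 + -4.7277 = 65.3 dB

65.3


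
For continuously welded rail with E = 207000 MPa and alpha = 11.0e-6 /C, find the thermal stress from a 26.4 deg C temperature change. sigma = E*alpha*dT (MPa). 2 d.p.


sigma = E * alpha * dT
sigma = 207000 * 11.0e-6 * 26.4
sigma = 2.277 * 26.4
sigma = 60.11 MPa

60.11


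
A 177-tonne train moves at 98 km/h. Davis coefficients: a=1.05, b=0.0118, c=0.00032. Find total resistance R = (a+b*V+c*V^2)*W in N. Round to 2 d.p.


b*V = 0.0118 * 98 = 1.1564
c*V^2 = 0.00032 * 9604 = 3.07328
R_per_t = 1.05 + 1.1564 + 3.07328 = 5.27968 N/t
R_total = 5.27968 * 177 = 934.50 N

934.50


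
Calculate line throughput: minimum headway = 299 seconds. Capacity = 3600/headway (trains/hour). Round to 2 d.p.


Capacity = 3600 / headway
Capacity = 3600 / 299
Capacity = 12.04 trains/hour

12.04


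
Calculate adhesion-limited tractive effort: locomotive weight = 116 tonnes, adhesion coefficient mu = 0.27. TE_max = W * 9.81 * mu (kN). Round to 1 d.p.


TE_max = W * g * mu
TE_max = 116 * 9.81 * 0.27
TE_max = 1137.96 * 0.27
TE_max = 307.2 kN

307.2


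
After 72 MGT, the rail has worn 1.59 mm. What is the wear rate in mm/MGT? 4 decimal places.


Wear rate = total wear / cumulative tonnage
Rate = 1.59 / 72
Rate = 0.0221 mm/MGT

0.0221


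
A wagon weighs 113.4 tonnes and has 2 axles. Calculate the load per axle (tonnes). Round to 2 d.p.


Load per axle = total weight / number of axles
Load = 113.4 / 2
Load = 56.70 tonnes

56.70


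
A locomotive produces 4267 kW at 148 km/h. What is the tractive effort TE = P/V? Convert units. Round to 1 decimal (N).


Convert: P = 4267 kW = 4267000 W
V = 148 / 3.6 = 41.1111 m/s
TE = 4267000 / 41.1111
TE = 103791.9 N

103791.9


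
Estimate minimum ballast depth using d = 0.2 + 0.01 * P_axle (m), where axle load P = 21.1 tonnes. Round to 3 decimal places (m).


d = 0.2 + 0.01 * 21.1
d = 0.2 + 0.211
d = 0.411 m

0.411


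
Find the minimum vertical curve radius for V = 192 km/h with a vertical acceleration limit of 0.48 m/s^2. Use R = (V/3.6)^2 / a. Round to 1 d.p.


Convert speed: V = 192 / 3.6 = 53.3333 m/s
V^2 = 2844.4444 m^2/s^2
R_v = 2844.4444 / 0.48
R_v = 5925.9 m

5925.9


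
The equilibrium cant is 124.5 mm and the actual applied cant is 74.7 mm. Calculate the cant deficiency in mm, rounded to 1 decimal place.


Cant deficiency = equilibrium cant - actual cant
CD = 124.5 - 74.7
CD = 49.8 mm

49.8


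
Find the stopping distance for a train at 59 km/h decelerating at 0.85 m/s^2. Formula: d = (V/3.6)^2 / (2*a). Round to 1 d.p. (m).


Convert speed: V = 59 / 3.6 = 16.3889 m/s
V^2 = 268.5957
d = 268.5957 / (2 * 0.85)
d = 268.5957 / 1.7
d = 158.0 m

158.0


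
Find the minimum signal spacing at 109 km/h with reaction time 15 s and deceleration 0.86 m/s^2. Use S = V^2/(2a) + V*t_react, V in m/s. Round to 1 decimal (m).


V = 109 / 3.6 = 30.2778 m/s
Braking distance = 30.2778^2 / (2*0.86) = 532.9906 m
Sighting distance = 30.2778 * 15 = 454.1667 m
S = 532.9906 + 454.1667 = 987.2 m

987.2


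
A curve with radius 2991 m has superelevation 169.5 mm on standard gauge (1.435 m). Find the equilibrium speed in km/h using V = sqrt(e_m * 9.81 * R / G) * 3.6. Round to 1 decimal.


Convert cant: e = 169.5 mm = 0.1695 m
V_ms = sqrt(0.1695 * 9.81 * 2991 / 1.435)
V_ms = sqrt(3465.797801) = 58.871 m/s
V = 58.871 * 3.6 = 211.9 km/h

211.9


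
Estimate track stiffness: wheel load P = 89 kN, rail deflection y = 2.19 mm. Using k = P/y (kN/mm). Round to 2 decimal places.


Track stiffness k = P / y
k = 89 / 2.19
k = 40.64 kN/mm

40.64


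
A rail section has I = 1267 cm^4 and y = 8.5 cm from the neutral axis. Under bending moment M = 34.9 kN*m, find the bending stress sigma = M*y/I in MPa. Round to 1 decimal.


Convert units:
M = 34.9 kN*m = 34900000 N*mm
y = 8.5 cm = 85 mm
I = 1267 cm^4 = 12670000 mm^4
sigma = 34900000 * 85 / 12670000
sigma = 234.1 MPa

234.1


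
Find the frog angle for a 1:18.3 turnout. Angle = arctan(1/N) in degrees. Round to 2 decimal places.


1/N = 1/18.3 = 0.054645
angle = arctan(0.054645) = 0.054591 rad
angle = 0.054591 * 180/pi = 3.13 degrees

3.13


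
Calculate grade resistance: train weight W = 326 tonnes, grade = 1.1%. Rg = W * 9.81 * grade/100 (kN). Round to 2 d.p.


Rg = W * 9.81 * grade / 100
Rg = 326 * 9.81 * 1.1 / 100
Rg = 3198.06 * 0.011
Rg = 35.18 kN

35.18


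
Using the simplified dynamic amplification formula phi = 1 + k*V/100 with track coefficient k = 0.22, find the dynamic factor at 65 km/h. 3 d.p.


phi = 1 + k * V / 100
phi = 1 + 0.22 * 65 / 100
phi = 1 + 0.143
phi = 1.143

1.143


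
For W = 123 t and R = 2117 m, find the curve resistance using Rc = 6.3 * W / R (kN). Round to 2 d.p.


Rc = 6.3 * W / R
Rc = 6.3 * 123 / 2117
Rc = 774.9 / 2117
Rc = 0.37 kN

0.37


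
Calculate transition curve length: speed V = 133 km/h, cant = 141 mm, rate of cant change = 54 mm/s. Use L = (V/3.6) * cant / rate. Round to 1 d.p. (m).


Convert speed: V = 133 / 3.6 = 36.9444 m/s
L = 36.9444 * 141 / 54
L = 5209.1667 / 54
L = 96.5 m

96.5


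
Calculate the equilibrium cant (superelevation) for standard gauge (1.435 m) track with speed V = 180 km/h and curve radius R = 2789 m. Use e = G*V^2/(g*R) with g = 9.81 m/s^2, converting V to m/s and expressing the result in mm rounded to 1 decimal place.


Convert speed: V = 180 / 3.6 = 50.0 m/s
Apply formula: e = 1.435 * 50.0^2 / (9.81 * 2789)
e = 1.435 * 2500.0 / 27360.09
e = 0.131122 m = 131.1 mm

131.1


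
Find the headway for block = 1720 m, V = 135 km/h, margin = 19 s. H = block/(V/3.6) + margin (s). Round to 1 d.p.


V = 135 / 3.6 = 37.5 m/s
Block traversal time = 1720 / 37.5 = 45.8667 s
Headway = 45.8667 + 19
Headway = 64.9 s

64.9


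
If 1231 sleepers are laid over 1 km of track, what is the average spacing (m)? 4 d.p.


Spacing = 1000 m / number of sleepers
Spacing = 1000 / 1231
Spacing = 0.8123 m

0.8123


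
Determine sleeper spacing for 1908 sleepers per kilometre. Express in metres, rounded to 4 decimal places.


Spacing = 1000 m / number of sleepers
Spacing = 1000 / 1908
Spacing = 0.5241 m

0.5241


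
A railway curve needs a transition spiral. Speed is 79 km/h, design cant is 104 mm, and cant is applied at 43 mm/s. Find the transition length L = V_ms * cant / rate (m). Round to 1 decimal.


Convert speed: V = 79 / 3.6 = 21.9444 m/s
L = 21.9444 * 104 / 43
L = 2282.2222 / 43
L = 53.1 m

53.1


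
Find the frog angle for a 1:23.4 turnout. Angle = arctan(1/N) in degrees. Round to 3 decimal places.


1/N = 1/23.4 = 0.042735
angle = arctan(0.042735) = 0.042709 rad
angle = 0.042709 * 180/pi = 2.447 degrees

2.447


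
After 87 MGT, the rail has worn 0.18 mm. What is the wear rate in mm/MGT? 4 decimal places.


Wear rate = total wear / cumulative tonnage
Rate = 0.18 / 87
Rate = 0.0021 mm/MGT

0.0021


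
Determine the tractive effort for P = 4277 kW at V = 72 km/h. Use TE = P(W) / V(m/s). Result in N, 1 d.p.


Convert: P = 4277 kW = 4277000 W
V = 72 / 3.6 = 20.0 m/s
TE = 4277000 / 20.0
TE = 213850.0 N

213850.0


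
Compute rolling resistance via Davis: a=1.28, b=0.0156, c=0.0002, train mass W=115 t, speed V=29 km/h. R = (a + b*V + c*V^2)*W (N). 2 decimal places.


b*V = 0.0156 * 29 = 0.4524
c*V^2 = 0.0002 * 841 = 0.1682
R_per_t = 1.28 + 0.4524 + 0.1682 = 1.9006 N/t
R_total = 1.9006 * 115 = 218.57 N

218.57


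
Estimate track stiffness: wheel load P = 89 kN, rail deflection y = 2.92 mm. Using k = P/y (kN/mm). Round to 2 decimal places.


Track stiffness k = P / y
k = 89 / 2.92
k = 30.48 kN/mm

30.48


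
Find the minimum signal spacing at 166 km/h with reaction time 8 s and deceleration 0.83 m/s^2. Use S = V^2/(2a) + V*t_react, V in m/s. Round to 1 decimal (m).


V = 166 / 3.6 = 46.1111 m/s
Braking distance = 46.1111^2 / (2*0.83) = 1280.8642 m
Sighting distance = 46.1111 * 8 = 368.8889 m
S = 1280.8642 + 368.8889 = 1649.8 m

1649.8


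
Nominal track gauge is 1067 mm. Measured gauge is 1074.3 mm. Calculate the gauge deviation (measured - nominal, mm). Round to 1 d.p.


Deviation = measured - nominal
Deviation = 1074.3 - 1067
Deviation = 7.3 mm

7.3


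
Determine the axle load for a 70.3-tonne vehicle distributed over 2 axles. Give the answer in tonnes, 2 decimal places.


Load per axle = total weight / number of axles
Load = 70.3 / 2
Load = 35.15 tonnes

35.15


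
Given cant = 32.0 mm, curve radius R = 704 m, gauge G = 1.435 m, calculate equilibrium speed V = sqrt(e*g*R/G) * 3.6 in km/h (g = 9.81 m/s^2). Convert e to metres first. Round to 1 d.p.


Convert cant: e = 32.0 mm = 0.0320 m
V_ms = sqrt(0.0320 * 9.81 * 704 / 1.435)
V_ms = sqrt(154.006746) = 12.4099 m/s
V = 12.4099 * 3.6 = 44.7 km/h

44.7


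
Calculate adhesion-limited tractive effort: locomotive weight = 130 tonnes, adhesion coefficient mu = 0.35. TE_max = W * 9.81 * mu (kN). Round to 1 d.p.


TE_max = W * g * mu
TE_max = 130 * 9.81 * 0.35
TE_max = 1275.3 * 0.35
TE_max = 446.4 kN

446.4


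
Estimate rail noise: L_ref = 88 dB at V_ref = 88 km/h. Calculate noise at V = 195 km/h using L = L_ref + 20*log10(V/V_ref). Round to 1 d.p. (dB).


V/V_ref = 195 / 88 = 2.215909
log10(2.215909) = 0.345552
20 * 0.345552 = 6.911
L = 88 + 6.911 = 94.9 dB

94.9


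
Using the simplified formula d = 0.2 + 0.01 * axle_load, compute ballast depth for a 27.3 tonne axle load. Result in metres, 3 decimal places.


d = 0.2 + 0.01 * 27.3
d = 0.2 + 0.273
d = 0.473 m

0.473


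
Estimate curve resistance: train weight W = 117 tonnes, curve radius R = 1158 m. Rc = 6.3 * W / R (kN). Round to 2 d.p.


Rc = 6.3 * W / R
Rc = 6.3 * 117 / 1158
Rc = 737.1 / 1158
Rc = 0.64 kN

0.64


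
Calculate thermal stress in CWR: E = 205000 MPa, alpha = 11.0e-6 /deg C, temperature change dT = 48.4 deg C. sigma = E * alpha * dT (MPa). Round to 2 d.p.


sigma = E * alpha * dT
sigma = 205000 * 11.0e-6 * 48.4
sigma = 2.255 * 48.4
sigma = 109.14 MPa

109.14


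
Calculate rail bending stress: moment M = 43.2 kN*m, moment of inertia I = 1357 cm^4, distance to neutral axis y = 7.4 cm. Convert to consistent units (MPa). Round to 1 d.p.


Convert units:
M = 43.2 kN*m = 43200000 N*mm
y = 7.4 cm = 74 mm
I = 1357 cm^4 = 13570000 mm^4
sigma = 43200000 * 74 / 13570000
sigma = 235.6 MPa

235.6


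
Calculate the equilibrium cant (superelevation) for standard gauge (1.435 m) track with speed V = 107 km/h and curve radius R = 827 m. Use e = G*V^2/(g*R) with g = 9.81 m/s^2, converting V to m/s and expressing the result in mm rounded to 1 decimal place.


Convert speed: V = 107 / 3.6 = 29.7222 m/s
Apply formula: e = 1.435 * 29.7222^2 / (9.81 * 827)
e = 1.435 * 883.4105 / 8112.87
e = 0.156257 m = 156.3 mm

156.3


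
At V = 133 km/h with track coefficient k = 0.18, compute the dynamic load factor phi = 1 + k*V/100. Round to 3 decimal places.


phi = 1 + k * V / 100
phi = 1 + 0.18 * 133 / 100
phi = 1 + 0.2394
phi = 1.239

1.239


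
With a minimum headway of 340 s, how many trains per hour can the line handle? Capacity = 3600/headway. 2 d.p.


Capacity = 3600 / headway
Capacity = 3600 / 340
Capacity = 10.59 trains/hour

10.59


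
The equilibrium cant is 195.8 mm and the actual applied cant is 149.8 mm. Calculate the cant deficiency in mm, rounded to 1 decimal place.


Cant deficiency = equilibrium cant - actual cant
CD = 195.8 - 149.8
CD = 46.0 mm

46.0


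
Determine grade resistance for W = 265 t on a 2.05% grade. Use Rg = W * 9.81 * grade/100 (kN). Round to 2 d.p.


Rg = W * 9.81 * grade / 100
Rg = 265 * 9.81 * 2.05 / 100
Rg = 2599.65 * 0.0205
Rg = 53.29 kN

53.29


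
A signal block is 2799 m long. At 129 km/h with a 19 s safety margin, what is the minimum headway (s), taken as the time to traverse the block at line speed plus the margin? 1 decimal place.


V = 129 / 3.6 = 35.8333 m/s
Block traversal time = 2799 / 35.8333 = 78.1116 s
Headway = 78.1116 + 19
Headway = 97.1 s

97.1


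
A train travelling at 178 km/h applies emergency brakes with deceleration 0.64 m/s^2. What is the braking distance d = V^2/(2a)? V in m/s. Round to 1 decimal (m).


Convert speed: V = 178 / 3.6 = 49.4444 m/s
V^2 = 2444.7531
d = 2444.7531 / (2 * 0.64)
d = 2444.7531 / 1.28
d = 1910.0 m

1910.0


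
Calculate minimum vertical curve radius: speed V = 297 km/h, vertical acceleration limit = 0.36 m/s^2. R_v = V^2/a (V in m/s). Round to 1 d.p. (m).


Convert speed: V = 297 / 3.6 = 82.5 m/s
V^2 = 6806.25 m^2/s^2
R_v = 6806.25 / 0.36
R_v = 18906.3 m

18906.3


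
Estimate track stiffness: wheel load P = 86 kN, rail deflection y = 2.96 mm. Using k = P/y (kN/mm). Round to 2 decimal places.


Track stiffness k = P / y
k = 86 / 2.96
k = 29.05 kN/mm

29.05


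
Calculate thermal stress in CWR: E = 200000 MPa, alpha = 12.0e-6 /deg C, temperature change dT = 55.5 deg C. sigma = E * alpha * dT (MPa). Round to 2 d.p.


sigma = E * alpha * dT
sigma = 200000 * 12.0e-6 * 55.5
sigma = 2.4 * 55.5
sigma = 133.20 MPa

133.20


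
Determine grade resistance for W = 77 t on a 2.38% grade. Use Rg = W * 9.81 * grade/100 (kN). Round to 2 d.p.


Rg = W * 9.81 * grade / 100
Rg = 77 * 9.81 * 2.38 / 100
Rg = 755.37 * 0.0238
Rg = 17.98 kN

17.98


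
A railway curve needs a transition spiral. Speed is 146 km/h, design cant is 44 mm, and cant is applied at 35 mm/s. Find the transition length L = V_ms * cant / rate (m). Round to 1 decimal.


Convert speed: V = 146 / 3.6 = 40.5556 m/s
L = 40.5556 * 44 / 35
L = 1784.4444 / 35
L = 51.0 m

51.0


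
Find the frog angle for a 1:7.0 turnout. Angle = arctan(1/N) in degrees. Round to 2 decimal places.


1/N = 1/7.0 = 0.142857
angle = arctan(0.142857) = 0.141897 rad
angle = 0.141897 * 180/pi = 8.13 degrees

8.13


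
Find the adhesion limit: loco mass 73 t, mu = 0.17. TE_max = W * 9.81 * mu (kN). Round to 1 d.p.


TE_max = W * g * mu
TE_max = 73 * 9.81 * 0.17
TE_max = 716.13 * 0.17
TE_max = 121.7 kN

121.7


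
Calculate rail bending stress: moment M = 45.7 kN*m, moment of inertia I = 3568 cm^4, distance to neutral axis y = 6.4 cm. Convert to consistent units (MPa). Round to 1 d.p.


Convert units:
M = 45.7 kN*m = 45700000 N*mm
y = 6.4 cm = 64 mm
I = 3568 cm^4 = 35680000 mm^4
sigma = 45700000 * 64 / 35680000
sigma = 82.0 MPa

82.0


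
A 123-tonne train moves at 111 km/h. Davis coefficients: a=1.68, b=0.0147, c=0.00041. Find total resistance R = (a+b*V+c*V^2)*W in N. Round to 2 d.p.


b*V = 0.0147 * 111 = 1.6317
c*V^2 = 0.00041 * 12321 = 5.05161
R_per_t = 1.68 + 1.6317 + 5.05161 = 8.36331 N/t
R_total = 8.36331 * 123 = 1028.69 N

1028.69


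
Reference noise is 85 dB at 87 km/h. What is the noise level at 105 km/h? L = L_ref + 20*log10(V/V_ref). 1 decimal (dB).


V/V_ref = 105 / 87 = 1.206897
log10(1.206897) = 0.08167
20 * 0.08167 = 1.6334
L = 85 + 1.6334 = 86.6 dB

86.6


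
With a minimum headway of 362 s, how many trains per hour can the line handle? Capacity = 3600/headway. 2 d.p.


Capacity = 3600 / headway
Capacity = 3600 / 362
Capacity = 9.94 trains/hour

9.94


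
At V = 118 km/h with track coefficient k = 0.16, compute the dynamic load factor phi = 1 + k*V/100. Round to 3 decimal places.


phi = 1 + k * V / 100
phi = 1 + 0.16 * 118 / 100
phi = 1 + 0.1888
phi = 1.189

1.189


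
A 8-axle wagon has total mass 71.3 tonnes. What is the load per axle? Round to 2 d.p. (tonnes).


Load per axle = total weight / number of axles
Load = 71.3 / 8
Load = 8.91 tonnes

8.91


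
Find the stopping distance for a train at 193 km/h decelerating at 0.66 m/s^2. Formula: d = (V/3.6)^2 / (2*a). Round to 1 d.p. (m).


Convert speed: V = 193 / 3.6 = 53.6111 m/s
V^2 = 2874.1512
d = 2874.1512 / (2 * 0.66)
d = 2874.1512 / 1.32
d = 2177.4 m

2177.4


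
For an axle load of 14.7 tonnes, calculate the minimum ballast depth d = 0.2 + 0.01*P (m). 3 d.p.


d = 0.2 + 0.01 * 14.7
d = 0.2 + 0.147
d = 0.347 m

0.347


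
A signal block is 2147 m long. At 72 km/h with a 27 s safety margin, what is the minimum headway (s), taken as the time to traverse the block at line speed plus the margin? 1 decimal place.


V = 72 / 3.6 = 20.0 m/s
Block traversal time = 2147 / 20.0 = 107.35 s
Headway = 107.35 + 27
Headway = 134.4 s

134.4


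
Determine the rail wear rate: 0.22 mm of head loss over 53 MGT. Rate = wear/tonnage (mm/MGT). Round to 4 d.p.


Wear rate = total wear / cumulative tonnage
Rate = 0.22 / 53
Rate = 0.0042 mm/MGT

0.0042


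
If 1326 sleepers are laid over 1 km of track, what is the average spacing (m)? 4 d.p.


Spacing = 1000 m / number of sleepers
Spacing = 1000 / 1326
Spacing = 0.7541 m

0.7541


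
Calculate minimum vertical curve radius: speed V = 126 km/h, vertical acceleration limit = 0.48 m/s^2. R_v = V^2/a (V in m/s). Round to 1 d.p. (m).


Convert speed: V = 126 / 3.6 = 35.0 m/s
V^2 = 1225.0 m^2/s^2
R_v = 1225.0 / 0.48
R_v = 2552.1 m

2552.1


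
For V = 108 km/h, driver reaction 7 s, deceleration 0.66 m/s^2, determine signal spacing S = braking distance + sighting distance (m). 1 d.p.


V = 108 / 3.6 = 30.0 m/s
Braking distance = 30.0^2 / (2*0.66) = 681.8182 m
Sighting distance = 30.0 * 7 = 210.0 m
S = 681.8182 + 210.0 = 891.8 m

891.8


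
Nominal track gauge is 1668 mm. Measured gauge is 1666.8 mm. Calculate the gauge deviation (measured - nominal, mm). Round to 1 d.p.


Deviation = measured - nominal
Deviation = 1666.8 - 1668
Deviation = -1.2 mm

-1.2


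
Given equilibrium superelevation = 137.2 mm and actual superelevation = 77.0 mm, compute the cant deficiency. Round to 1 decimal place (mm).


Cant deficiency = equilibrium cant - actual cant
CD = 137.2 - 77.0
CD = 60.2 mm

60.2


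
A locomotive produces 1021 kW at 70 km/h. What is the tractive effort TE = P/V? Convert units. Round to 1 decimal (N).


Convert: P = 1021 kW = 1021000 W
V = 70 / 3.6 = 19.4444 m/s
TE = 1021000 / 19.4444
TE = 52508.6 N

52508.6


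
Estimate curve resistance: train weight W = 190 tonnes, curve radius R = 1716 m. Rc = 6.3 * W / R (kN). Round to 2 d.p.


Rc = 6.3 * W / R
Rc = 6.3 * 190 / 1716
Rc = 1197.0 / 1716
Rc = 0.70 kN

0.70


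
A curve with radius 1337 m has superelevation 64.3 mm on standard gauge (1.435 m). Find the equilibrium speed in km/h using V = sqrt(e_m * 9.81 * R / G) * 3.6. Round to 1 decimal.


Convert cant: e = 64.3 mm = 0.0643 m
V_ms = sqrt(0.0643 * 9.81 * 1337 / 1.435)
V_ms = sqrt(587.705137) = 24.2426 m/s
V = 24.2426 * 3.6 = 87.3 km/h

87.3


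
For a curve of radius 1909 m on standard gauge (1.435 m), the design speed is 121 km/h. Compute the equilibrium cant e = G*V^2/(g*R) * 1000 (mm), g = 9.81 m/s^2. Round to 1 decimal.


Convert speed: V = 121 / 3.6 = 33.6111 m/s
Apply formula: e = 1.435 * 33.6111^2 / (9.81 * 1909)
e = 1.435 * 1129.7068 / 18727.29
e = 0.086565 m = 86.6 mm

86.6


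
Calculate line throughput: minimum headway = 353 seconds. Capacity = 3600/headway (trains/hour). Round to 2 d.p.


Capacity = 3600 / headway
Capacity = 3600 / 353
Capacity = 10.20 trains/hour

10.20


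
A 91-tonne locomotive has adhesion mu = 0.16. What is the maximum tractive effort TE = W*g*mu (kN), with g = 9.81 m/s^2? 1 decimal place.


TE_max = W * g * mu
TE_max = 91 * 9.81 * 0.16
TE_max = 892.71 * 0.16
TE_max = 142.8 kN

142.8


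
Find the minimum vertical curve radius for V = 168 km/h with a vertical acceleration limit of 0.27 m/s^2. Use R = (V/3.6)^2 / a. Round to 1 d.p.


Convert speed: V = 168 / 3.6 = 46.6667 m/s
V^2 = 2177.7778 m^2/s^2
R_v = 2177.7778 / 0.27
R_v = 8065.8 m

8065.8


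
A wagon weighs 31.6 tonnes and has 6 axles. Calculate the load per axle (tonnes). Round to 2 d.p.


Load per axle = total weight / number of axles
Load = 31.6 / 6
Load = 5.27 tonnes

5.27


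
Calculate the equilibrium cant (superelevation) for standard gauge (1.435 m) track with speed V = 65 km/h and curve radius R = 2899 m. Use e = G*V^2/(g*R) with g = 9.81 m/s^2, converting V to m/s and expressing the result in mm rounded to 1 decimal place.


Convert speed: V = 65 / 3.6 = 18.0556 m/s
Apply formula: e = 1.435 * 18.0556^2 / (9.81 * 2899)
e = 1.435 * 326.0031 / 28439.19
e = 0.01645 m = 16.4 mm

16.4


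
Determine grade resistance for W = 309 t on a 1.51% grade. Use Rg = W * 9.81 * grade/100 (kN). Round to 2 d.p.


Rg = W * 9.81 * grade / 100
Rg = 309 * 9.81 * 1.51 / 100
Rg = 3031.29 * 0.0151
Rg = 45.77 kN

45.77


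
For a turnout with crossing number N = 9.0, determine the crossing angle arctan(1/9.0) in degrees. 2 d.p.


1/N = 1/9.0 = 0.111111
angle = arctan(0.111111) = 0.110657 rad
angle = 0.110657 * 180/pi = 6.34 degrees

6.34


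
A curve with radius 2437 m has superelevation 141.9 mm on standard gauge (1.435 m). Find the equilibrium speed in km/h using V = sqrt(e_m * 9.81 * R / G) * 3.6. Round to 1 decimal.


Convert cant: e = 141.9 mm = 0.1419 m
V_ms = sqrt(0.1419 * 9.81 * 2437 / 1.435)
V_ms = sqrt(2364.041145) = 48.6214 m/s
V = 48.6214 * 3.6 = 175.0 km/h

175.0


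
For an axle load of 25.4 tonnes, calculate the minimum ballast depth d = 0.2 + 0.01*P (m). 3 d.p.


d = 0.2 + 0.01 * 25.4
d = 0.2 + 0.254
d = 0.454 m

0.454


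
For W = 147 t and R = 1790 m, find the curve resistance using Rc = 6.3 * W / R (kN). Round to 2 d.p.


Rc = 6.3 * W / R
Rc = 6.3 * 147 / 1790
Rc = 926.1 / 1790
Rc = 0.52 kN

0.52


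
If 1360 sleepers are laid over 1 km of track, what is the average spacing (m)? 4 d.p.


Spacing = 1000 m / number of sleepers
Spacing = 1000 / 1360
Spacing = 0.7353 m

0.7353


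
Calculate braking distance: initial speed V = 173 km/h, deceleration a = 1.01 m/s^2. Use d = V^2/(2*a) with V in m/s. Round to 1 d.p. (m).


Convert speed: V = 173 / 3.6 = 48.0556 m/s
V^2 = 2309.3364
d = 2309.3364 / (2 * 1.01)
d = 2309.3364 / 2.02
d = 1143.2 m

1143.2


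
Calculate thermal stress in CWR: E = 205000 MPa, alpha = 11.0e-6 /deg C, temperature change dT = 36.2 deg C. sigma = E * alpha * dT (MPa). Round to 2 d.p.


sigma = E * alpha * dT
sigma = 205000 * 11.0e-6 * 36.2
sigma = 2.255 * 36.2
sigma = 81.63 MPa

81.63


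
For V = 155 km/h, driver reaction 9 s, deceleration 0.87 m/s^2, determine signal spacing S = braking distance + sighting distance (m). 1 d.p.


V = 155 / 3.6 = 43.0556 m/s
Braking distance = 43.0556^2 / (2*0.87) = 1065.3913 m
Sighting distance = 43.0556 * 9 = 387.5 m
S = 1065.3913 + 387.5 = 1452.9 m

1452.9


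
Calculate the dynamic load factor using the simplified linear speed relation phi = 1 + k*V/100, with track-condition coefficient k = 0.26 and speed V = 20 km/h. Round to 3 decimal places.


phi = 1 + k * V / 100
phi = 1 + 0.26 * 20 / 100
phi = 1 + 0.052
phi = 1.052

1.052


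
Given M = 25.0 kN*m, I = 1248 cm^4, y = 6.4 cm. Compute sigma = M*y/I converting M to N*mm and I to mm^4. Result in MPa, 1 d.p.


Convert units:
M = 25.0 kN*m = 25000000 N*mm
y = 6.4 cm = 64 mm
I = 1248 cm^4 = 12480000 mm^4
sigma = 25000000 * 64 / 12480000
sigma = 128.2 MPa

128.2


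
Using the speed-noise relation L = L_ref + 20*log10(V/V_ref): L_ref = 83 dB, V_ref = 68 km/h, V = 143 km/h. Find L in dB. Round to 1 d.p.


V/V_ref = 143 / 68 = 2.102941
log10(2.102941) = 0.322827
20 * 0.322827 = 6.4565
L = 83 + 6.4565 = 89.5 dB

89.5


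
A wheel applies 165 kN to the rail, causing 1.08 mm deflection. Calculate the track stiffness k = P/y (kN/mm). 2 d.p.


Track stiffness k = P / y
k = 165 / 1.08
k = 152.78 kN/mm

152.78


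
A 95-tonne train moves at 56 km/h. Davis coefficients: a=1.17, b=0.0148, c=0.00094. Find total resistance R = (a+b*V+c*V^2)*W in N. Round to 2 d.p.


b*V = 0.0148 * 56 = 0.8288
c*V^2 = 0.00094 * 3136 = 2.94784
R_per_t = 1.17 + 0.8288 + 2.94784 = 4.94664 N/t
R_total = 4.94664 * 95 = 469.93 N

469.93


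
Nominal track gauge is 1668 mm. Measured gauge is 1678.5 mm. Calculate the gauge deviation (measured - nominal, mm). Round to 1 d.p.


Deviation = measured - nominal
Deviation = 1678.5 - 1668
Deviation = 10.5 mm

10.5


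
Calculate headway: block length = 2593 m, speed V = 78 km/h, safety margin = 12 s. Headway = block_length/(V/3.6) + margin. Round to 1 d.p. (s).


V = 78 / 3.6 = 21.6667 m/s
Block traversal time = 2593 / 21.6667 = 119.6769 s
Headway = 119.6769 + 12
Headway = 131.7 s

131.7


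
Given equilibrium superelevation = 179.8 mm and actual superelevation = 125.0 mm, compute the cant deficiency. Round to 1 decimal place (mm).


Cant deficiency = equilibrium cant - actual cant
CD = 179.8 - 125.0
CD = 54.8 mm

54.8


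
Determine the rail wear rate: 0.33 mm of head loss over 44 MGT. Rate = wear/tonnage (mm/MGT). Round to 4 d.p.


Wear rate = total wear / cumulative tonnage
Rate = 0.33 / 44
Rate = 0.0075 mm/MGT

0.0075


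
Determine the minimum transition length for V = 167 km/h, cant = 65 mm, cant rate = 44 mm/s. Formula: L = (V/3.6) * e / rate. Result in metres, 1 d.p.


Convert speed: V = 167 / 3.6 = 46.3889 m/s
L = 46.3889 * 65 / 44
L = 3015.2778 / 44
L = 68.5 m

68.5


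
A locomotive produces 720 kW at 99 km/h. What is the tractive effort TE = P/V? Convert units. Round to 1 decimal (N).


Convert: P = 720 kW = 720000 W
V = 99 / 3.6 = 27.5 m/s
TE = 720000 / 27.5
TE = 26181.8 N

26181.8


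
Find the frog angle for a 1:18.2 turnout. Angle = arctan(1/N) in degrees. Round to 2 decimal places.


1/N = 1/18.2 = 0.054945
angle = arctan(0.054945) = 0.05489 rad
angle = 0.05489 * 180/pi = 3.14 degrees

3.14


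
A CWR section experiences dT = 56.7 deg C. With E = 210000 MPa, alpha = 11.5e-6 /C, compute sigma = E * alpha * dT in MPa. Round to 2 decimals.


sigma = E * alpha * dT
sigma = 210000 * 11.5e-6 * 56.7
sigma = 2.415 * 56.7
sigma = 136.93 MPa

136.93


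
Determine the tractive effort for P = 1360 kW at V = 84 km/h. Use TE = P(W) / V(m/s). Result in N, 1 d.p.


Convert: P = 1360 kW = 1360000 W
V = 84 / 3.6 = 23.3333 m/s
TE = 1360000 / 23.3333
TE = 58285.7 N

58285.7


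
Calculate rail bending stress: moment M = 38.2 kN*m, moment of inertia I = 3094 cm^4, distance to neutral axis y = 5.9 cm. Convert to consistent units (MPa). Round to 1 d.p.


Convert units:
M = 38.2 kN*m = 38200000 N*mm
y = 5.9 cm = 59 mm
I = 3094 cm^4 = 30940000 mm^4
sigma = 38200000 * 59 / 30940000
sigma = 72.8 MPa

72.8


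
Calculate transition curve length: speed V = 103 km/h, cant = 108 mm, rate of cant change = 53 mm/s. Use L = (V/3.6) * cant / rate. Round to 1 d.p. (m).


Convert speed: V = 103 / 3.6 = 28.6111 m/s
L = 28.6111 * 108 / 53
L = 3090.0 / 53
L = 58.3 m

58.3


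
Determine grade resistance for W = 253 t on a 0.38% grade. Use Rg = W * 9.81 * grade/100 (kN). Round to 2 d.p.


Rg = W * 9.81 * grade / 100
Rg = 253 * 9.81 * 0.38 / 100
Rg = 2481.93 * 0.0038
Rg = 9.43 kN

9.43


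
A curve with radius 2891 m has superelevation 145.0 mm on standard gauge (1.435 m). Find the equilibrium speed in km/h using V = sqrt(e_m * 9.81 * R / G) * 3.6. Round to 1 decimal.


Convert cant: e = 145.0 mm = 0.1450 m
V_ms = sqrt(0.1450 * 9.81 * 2891 / 1.435)
V_ms = sqrt(2865.716341) = 53.5324 m/s
V = 53.5324 * 3.6 = 192.7 km/h

192.7


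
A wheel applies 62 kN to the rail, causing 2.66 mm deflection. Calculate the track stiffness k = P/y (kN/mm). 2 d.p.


Track stiffness k = P / y
k = 62 / 2.66
k = 23.31 kN/mm

23.31


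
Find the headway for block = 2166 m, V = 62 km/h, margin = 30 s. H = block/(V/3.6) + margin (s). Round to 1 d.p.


V = 62 / 3.6 = 17.2222 m/s
Block traversal time = 2166 / 17.2222 = 125.7677 s
Headway = 125.7677 + 30
Headway = 155.8 s

155.8


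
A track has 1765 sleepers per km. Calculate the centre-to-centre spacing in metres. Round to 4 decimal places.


Spacing = 1000 m / number of sleepers
Spacing = 1000 / 1765
Spacing = 0.5666 m

0.5666


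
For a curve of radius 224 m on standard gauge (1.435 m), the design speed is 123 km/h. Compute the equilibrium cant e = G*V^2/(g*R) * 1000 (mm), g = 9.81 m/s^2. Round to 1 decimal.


Convert speed: V = 123 / 3.6 = 34.1667 m/s
Apply formula: e = 1.435 * 34.1667^2 / (9.81 * 224)
e = 1.435 * 1167.3611 / 2197.44
e = 0.762325 m = 762.3 mm

762.3


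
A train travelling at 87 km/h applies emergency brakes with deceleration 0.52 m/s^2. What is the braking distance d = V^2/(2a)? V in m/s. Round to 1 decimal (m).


Convert speed: V = 87 / 3.6 = 24.1667 m/s
V^2 = 584.0278
d = 584.0278 / (2 * 0.52)
d = 584.0278 / 1.04
d = 561.6 m

561.6


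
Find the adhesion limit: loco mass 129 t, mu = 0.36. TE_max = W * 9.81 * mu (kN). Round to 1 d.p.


TE_max = W * g * mu
TE_max = 129 * 9.81 * 0.36
TE_max = 1265.49 * 0.36
TE_max = 455.6 kN

455.6


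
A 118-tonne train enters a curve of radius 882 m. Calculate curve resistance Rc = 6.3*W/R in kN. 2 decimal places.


Rc = 6.3 * W / R
Rc = 6.3 * 118 / 882
Rc = 743.4 / 882
Rc = 0.84 kN

0.84


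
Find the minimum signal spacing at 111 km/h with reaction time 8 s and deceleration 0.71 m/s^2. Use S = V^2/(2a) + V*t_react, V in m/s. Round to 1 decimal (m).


V = 111 / 3.6 = 30.8333 m/s
Braking distance = 30.8333^2 / (2*0.71) = 669.5031 m
Sighting distance = 30.8333 * 8 = 246.6667 m
S = 669.5031 + 246.6667 = 916.2 m

916.2


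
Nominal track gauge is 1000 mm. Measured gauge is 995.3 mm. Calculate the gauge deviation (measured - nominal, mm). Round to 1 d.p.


Deviation = measured - nominal
Deviation = 995.3 - 1000
Deviation = -4.7 mm

-4.7


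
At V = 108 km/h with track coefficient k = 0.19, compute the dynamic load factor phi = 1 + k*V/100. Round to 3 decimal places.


phi = 1 + k * V / 100
phi = 1 + 0.19 * 108 / 100
phi = 1 + 0.2052
phi = 1.205

1.205


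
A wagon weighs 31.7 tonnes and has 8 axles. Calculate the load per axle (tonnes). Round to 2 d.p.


Load per axle = total weight / number of axles
Load = 31.7 / 8
Load = 3.96 tonnes

3.96


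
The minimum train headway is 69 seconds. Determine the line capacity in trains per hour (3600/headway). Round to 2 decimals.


Capacity = 3600 / headway
Capacity = 3600 / 69
Capacity = 52.17 trains/hour

52.17


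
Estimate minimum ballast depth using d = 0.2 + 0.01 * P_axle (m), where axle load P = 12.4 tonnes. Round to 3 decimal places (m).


d = 0.2 + 0.01 * 12.4
d = 0.2 + 0.124
d = 0.324 m

0.324


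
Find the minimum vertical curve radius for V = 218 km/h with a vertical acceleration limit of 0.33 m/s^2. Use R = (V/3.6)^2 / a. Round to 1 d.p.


Convert speed: V = 218 / 3.6 = 60.5556 m/s
V^2 = 3666.9753 m^2/s^2
R_v = 3666.9753 / 0.33
R_v = 11112.0 m

11112.0


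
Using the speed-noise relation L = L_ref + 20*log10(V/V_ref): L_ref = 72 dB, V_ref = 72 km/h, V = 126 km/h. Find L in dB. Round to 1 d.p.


V/V_ref = 126 / 72 = 1.75
log10(1.75) = 0.243038
20 * 0.243038 = 4.8608
L = 72 + 4.8608 = 76.9 dB

76.9


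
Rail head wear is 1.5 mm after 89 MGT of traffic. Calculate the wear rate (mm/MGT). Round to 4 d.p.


Wear rate = total wear / cumulative tonnage
Rate = 1.5 / 89
Rate = 0.0169 mm/MGT

0.0169


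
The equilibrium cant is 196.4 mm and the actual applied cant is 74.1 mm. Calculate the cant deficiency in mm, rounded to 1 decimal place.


Cant deficiency = equilibrium cant - actual cant
CD = 196.4 - 74.1
CD = 122.3 mm

122.3


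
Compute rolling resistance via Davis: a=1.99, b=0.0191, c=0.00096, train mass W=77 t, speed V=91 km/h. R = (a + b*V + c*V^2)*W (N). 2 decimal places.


b*V = 0.0191 * 91 = 1.7381
c*V^2 = 0.00096 * 8281 = 7.94976
R_per_t = 1.99 + 1.7381 + 7.94976 = 11.67786 N/t
R_total = 11.67786 * 77 = 899.20 N

899.20


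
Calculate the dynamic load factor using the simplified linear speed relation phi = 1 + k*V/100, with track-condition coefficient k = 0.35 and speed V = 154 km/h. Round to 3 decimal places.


phi = 1 + k * V / 100
phi = 1 + 0.35 * 154 / 100
phi = 1 + 0.539
phi = 1.539

1.539


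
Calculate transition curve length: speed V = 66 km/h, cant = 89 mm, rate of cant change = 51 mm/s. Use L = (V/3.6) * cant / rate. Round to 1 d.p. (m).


Convert speed: V = 66 / 3.6 = 18.3333 m/s
L = 18.3333 * 89 / 51
L = 1631.6667 / 51
L = 32.0 m

32.0


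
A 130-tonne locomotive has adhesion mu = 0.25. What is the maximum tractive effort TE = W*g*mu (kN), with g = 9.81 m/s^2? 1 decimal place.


TE_max = W * g * mu
TE_max = 130 * 9.81 * 0.25
TE_max = 1275.3 * 0.25
TE_max = 318.8 kN

318.8


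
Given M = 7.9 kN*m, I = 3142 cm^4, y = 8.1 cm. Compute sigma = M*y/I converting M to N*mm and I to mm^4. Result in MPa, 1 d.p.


Convert units:
M = 7.9 kN*m = 7900000 N*mm
y = 8.1 cm = 81 mm
I = 3142 cm^4 = 31420000 mm^4
sigma = 7900000 * 81 / 31420000
sigma = 20.4 MPa

20.4


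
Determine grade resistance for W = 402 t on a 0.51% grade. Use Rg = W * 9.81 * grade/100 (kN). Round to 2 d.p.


Rg = W * 9.81 * grade / 100
Rg = 402 * 9.81 * 0.51 / 100
Rg = 3943.62 * 0.0051
Rg = 20.11 kN

20.11


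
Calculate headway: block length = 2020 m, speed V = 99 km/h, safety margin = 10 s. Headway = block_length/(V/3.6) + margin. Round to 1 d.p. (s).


V = 99 / 3.6 = 27.5 m/s
Block traversal time = 2020 / 27.5 = 73.4545 s
Headway = 73.4545 + 10
Headway = 83.5 s

83.5


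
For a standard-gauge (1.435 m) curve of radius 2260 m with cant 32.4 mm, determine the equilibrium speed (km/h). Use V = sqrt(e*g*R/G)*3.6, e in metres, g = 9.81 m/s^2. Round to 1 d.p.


Convert cant: e = 32.4 mm = 0.0324 m
V_ms = sqrt(0.0324 * 9.81 * 2260 / 1.435)
V_ms = sqrt(500.576613) = 22.3736 m/s
V = 22.3736 * 3.6 = 80.5 km/h

80.5


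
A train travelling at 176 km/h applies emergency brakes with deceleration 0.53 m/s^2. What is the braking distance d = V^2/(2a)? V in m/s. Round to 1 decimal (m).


Convert speed: V = 176 / 3.6 = 48.8889 m/s
V^2 = 2390.1235
d = 2390.1235 / (2 * 0.53)
d = 2390.1235 / 1.06
d = 2254.8 m

2254.8


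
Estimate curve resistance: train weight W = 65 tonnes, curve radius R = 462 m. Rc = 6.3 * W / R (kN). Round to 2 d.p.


Rc = 6.3 * W / R
Rc = 6.3 * 65 / 462
Rc = 409.5 / 462
Rc = 0.89 kN

0.89


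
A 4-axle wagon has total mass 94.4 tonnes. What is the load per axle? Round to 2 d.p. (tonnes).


Load per axle = total weight / number of axles
Load = 94.4 / 4
Load = 23.60 tonnes

23.60


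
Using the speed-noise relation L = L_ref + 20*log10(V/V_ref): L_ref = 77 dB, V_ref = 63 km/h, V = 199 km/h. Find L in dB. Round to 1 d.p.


V/V_ref = 199 / 63 = 3.15873
log10(3.15873) = 0.499513
20 * 0.499513 = 9.9903
L = 77 + 9.9903 = 87.0 dB

87.0


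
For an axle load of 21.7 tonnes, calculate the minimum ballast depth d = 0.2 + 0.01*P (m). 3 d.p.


d = 0.2 + 0.01 * 21.7
d = 0.2 + 0.217
d = 0.417 m

0.417


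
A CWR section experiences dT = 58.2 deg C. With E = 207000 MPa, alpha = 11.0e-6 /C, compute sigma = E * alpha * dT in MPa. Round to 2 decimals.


sigma = E * alpha * dT
sigma = 207000 * 11.0e-6 * 58.2
sigma = 2.277 * 58.2
sigma = 132.52 MPa

132.52


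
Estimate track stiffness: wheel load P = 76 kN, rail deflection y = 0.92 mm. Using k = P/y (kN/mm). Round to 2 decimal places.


Track stiffness k = P / y
k = 76 / 0.92
k = 82.61 kN/mm

82.61


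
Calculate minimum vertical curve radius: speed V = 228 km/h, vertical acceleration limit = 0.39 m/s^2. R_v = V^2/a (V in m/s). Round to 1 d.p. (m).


Convert speed: V = 228 / 3.6 = 63.3333 m/s
V^2 = 4011.1111 m^2/s^2
R_v = 4011.1111 / 0.39
R_v = 10284.9 m

10284.9


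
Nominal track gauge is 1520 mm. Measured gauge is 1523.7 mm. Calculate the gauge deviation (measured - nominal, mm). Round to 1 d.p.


Deviation = measured - nominal
Deviation = 1523.7 - 1520
Deviation = 3.7 mm

3.7


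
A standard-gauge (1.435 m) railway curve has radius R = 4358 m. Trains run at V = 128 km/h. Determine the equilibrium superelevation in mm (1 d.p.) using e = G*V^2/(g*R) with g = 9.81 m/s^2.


Convert speed: V = 128 / 3.6 = 35.5556 m/s
Apply formula: e = 1.435 * 35.5556^2 / (9.81 * 4358)
e = 1.435 * 1264.1975 / 42751.98
e = 0.042434 m = 42.4 mm

42.4
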